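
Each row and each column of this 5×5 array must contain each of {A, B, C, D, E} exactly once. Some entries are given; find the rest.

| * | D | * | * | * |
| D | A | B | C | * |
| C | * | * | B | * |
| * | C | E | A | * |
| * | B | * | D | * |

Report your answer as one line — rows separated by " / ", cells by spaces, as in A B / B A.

A D C E B / D A B C E / C E D B A / B C E A D / E B A D C

(r1,c4): row 1 has {D}; column 4 has {A,B,C,D}, so it must be E.
(r2,c5): row 2 has {A,B,C,D}; column 5 is empty so far, so it must be E.
(r3,c2): row 3 has {B,C}; column 2 has {A,B,C,D}, so it must be E.
(r4,c1): row 4 has {A,C,E}; column 1 has {C,D}, so it must be B.
(r4,c5): row 4 has {A,B,C,E}; column 5 has {E}, so it must be D.
(r1,c1): row 1 has {D,E}; column 1 has {B,C,D}, so it must be A.
(r1,c3): row 1 has {A,D,E}; column 3 has {B,E}, so it must be C.
(r1,c5): row 1 has {A,C,D,E}; column 5 has {D,E}, so it must be B.
(r3,c5): row 3 has {B,C,E}; column 5 has {B,D,E}, so it must be A.
(r5,c1): row 5 has {B,D}; column 1 has {A,B,C,D}, so it must be E.
(r5,c3): row 5 has {B,D,E}; column 3 has {B,C,E}, so it must be A.
(r5,c5): row 5 has {A,B,D,E}; column 5 has {A,B,D,E}, so it must be C.
(r3,c3): row 3 has {A,B,C,E}; column 3 has {A,B,C,E}, so it must be D.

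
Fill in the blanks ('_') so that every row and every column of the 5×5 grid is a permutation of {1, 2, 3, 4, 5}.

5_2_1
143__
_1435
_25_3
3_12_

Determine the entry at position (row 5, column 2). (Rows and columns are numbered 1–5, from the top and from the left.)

5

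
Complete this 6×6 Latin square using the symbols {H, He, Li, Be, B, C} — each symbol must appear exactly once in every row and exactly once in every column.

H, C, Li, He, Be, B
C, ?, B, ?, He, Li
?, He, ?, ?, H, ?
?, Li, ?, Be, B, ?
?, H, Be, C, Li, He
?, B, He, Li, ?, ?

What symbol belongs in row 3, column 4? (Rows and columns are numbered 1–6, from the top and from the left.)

B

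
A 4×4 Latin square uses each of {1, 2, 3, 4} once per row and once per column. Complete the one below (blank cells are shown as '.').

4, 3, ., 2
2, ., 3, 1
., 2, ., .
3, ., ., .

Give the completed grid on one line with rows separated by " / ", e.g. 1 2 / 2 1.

4 3 1 2 / 2 4 3 1 / 1 2 4 3 / 3 1 2 4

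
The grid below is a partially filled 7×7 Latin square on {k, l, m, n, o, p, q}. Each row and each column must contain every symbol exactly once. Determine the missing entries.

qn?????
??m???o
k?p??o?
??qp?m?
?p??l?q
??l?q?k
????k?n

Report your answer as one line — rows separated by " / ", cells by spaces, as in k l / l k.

q n k o m l p / l q m k p n o / k l p q n o m / n k q p o m l / o p n m l k q / m o l n q p k / p m o l k q n

row 4 has {m,p,q}; column 7 has {k,n,o,q} — only l is left for (r4,c7).
row 7 has {k,n}; column 3 has {l,m,p,q} — only o is left for (r7,c3).
row 1 has {n,q}; column 3 has {l,m,o,p,q} — only k is left for (r1,c3).
row 3 has {k,o,p}; column 7 has {k,l,n,o,q} — only m is left for (r3,c7).
row 5 has {l,p,q}; column 3 has {k,l,m,o,p,q} — only n is left for (r5,c3).
row 5 has {l,n,p,q}; column 6 has {m,o} — only k is left for (r5,c6).
row 1 has {k,n,q}; column 7 has {k,l,m,n,o,q} — only p is left for (r1,c7).
row 3 has {k,m,o,p}; column 5 has {k,l,q} — only n is left for (r3,c5).
row 4 has {l,m,p,q}; column 5 has {k,l,n,q} — only o is left for (r4,c5).
row 1 has {k,n,p,q}; column 5 has {k,l,n,o,q} — only m is left for (r1,c5).
row 1 has {k,m,n,p,q}; column 6 has {k,m,o} — only l is left for (r1,c6).
row 2 has {m,o}; column 5 has {k,l,m,n,o,q} — only p is left for (r2,c5).
row 4 has {l,m,o,p,q}; column 1 has {k,q} — only n is left for (r4,c1).
row 4 has {l,m,n,o,p,q}; column 2 has {n,p} — only k is left for (r4,c2).
row 1 has {k,l,m,n,p,q}; column 4 has {p} — only o is left for (r1,c4).
row 2 has {m,o,p}; column 1 has {k,n,q} — only l is left for (r2,c1).
row 2 has {l,m,o,p}; column 2 has {k,n,p} — only q is left for (r2,c2).
row 2 has {l,m,o,p,q}; column 6 has {k,l,m,o} — only n is left for (r2,c6).
row 3 has {k,m,n,o,p}; column 2 has {k,n,p,q} — only l is left for (r3,c2).
row 3 has {k,l,m,n,o,p}; column 4 has {o,p} — only q is left for (r3,c4).
row 5 has {k,l,n,p,q}; column 4 has {o,p,q} — only m is left for (r5,c4).
row 6 has {k,l,q}; column 4 has {m,o,p,q} — only n is left for (r6,c4).
row 6 has {k,l,n,q}; column 6 has {k,l,m,n,o} — only p is left for (r6,c6).
row 7 has {k,n,o}; column 2 has {k,l,n,p,q} — only m is left for (r7,c2).
row 7 has {k,m,n,o}; column 4 has {m,n,o,p,q} — only l is left for (r7,c4).
row 7 has {k,l,m,n,o}; column 6 has {k,l,m,n,o,p} — only q is left for (r7,c6).
row 2 has {l,m,n,o,p,q}; column 4 has {l,m,n,o,p,q} — only k is left for (r2,c4).
row 5 has {k,l,m,n,p,q}; column 1 has {k,l,n,q} — only o is left for (r5,c1).
row 6 has {k,l,n,p,q}; column 1 has {k,l,n,o,q} — only m is left for (r6,c1).
row 6 has {k,l,m,n,p,q}; column 2 has {k,l,m,n,p,q} — only o is left for (r6,c2).
row 7 has {k,l,m,n,o,q}; column 1 has {k,l,m,n,o,q} — only p is left for (r7,c1).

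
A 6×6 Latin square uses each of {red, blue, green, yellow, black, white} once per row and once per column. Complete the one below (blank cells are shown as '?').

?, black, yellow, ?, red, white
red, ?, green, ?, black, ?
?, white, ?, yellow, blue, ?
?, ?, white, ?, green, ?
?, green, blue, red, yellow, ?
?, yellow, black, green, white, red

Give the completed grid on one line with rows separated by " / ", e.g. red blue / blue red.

green black yellow blue red white / red blue green white black yellow / black white red yellow blue green / yellow red white black green blue / white green blue red yellow black / blue yellow black green white red

row 1 has {red,yellow,black,white}; column 4 has {red,green,yellow} — only blue is left for (r1,c4).
row 2 has {red,green,black}; column 2 has {green,yellow,black,white} — only blue is left for (r2,c2).
row 2 has {red,blue,green,black}; column 4 has {red,blue,green,yellow} — only white is left for (r2,c4).
row 2 has {red,blue,green,black,white}; column 6 has {red,white} — only yellow is left for (r2,c6).
row 3 has {blue,yellow,white}; column 3 has {blue,green,yellow,black,white} — only red is left for (r3,c3).
row 4 has {green,white}; column 2 has {blue,green,yellow,black,white} — only red is left for (r4,c2).
row 4 has {red,green,white}; column 4 has {red,blue,green,yellow,white} — only black is left for (r4,c4).
row 4 has {red,green,black,white}; column 6 has {red,yellow,white} — only blue is left for (r4,c6).
row 5 has {red,blue,green,yellow}; column 6 has {red,blue,yellow,white} — only black is left for (r5,c6).
row 6 has {red,green,yellow,black,white}; column 1 has {red} — only blue is left for (r6,c1).
row 1 has {red,blue,yellow,black,white}; column 1 has {red,blue} — only green is left for (r1,c1).
row 3 has {red,blue,yellow,white}; column 1 has {red,blue,green} — only black is left for (r3,c1).
row 3 has {red,blue,yellow,black,white}; column 6 has {red,blue,yellow,black,white} — only green is left for (r3,c6).
row 4 has {red,blue,green,black,white}; column 1 has {red,blue,green,black} — only yellow is left for (r4,c1).
row 5 has {red,blue,green,yellow,black}; column 1 has {red,blue,green,yellow,black} — only white is left for (r5,c1).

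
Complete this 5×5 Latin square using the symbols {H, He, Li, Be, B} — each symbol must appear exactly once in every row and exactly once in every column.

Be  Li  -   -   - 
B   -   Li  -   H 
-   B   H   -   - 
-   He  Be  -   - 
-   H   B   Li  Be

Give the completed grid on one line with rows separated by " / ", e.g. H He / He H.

Be Li He H B / B Be Li He H / Li B H Be He / H He Be B Li / He H B Li Be

(r1,c3): row 1 has {Li,Be}; column 3 has {H,Li,Be,B}, so it must be He.
(r1,c5): row 1 has {He,Li,Be}; column 5 has {H,Be}, so it must be B.
(r2,c2): row 2 has {H,Li,B}; column 2 has {H,He,Li,B}, so it must be Be.
(r2,c4): row 2 has {H,Li,Be,B}; column 4 has {Li}, so it must be He.
(r3,c4): row 3 has {H,B}; column 4 has {He,Li}, so it must be Be.
(r4,c5): row 4 has {He,Be}; column 5 has {H,Be,B}, so it must be Li.
(r5,c1): row 5 has {H,Li,Be,B}; column 1 has {Be,B}, so it must be He.
(r1,c4): row 1 has {He,Li,Be,B}; column 4 has {He,Li,Be}, so it must be H.
(r3,c1): row 3 has {H,Be,B}; column 1 has {He,Be,B}, so it must be Li.
(r3,c5): row 3 has {H,Li,Be,B}; column 5 has {H,Li,Be,B}, so it must be He.
(r4,c1): row 4 has {He,Li,Be}; column 1 has {He,Li,Be,B}, so it must be H.
(r4,c4): row 4 has {H,He,Li,Be}; column 4 has {H,He,Li,Be}, so it must be B.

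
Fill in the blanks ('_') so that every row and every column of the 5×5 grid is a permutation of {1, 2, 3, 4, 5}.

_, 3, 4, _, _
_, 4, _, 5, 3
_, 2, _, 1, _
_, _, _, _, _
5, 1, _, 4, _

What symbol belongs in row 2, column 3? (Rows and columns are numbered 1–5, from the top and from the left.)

1

Cell (r1,c4): row 1 has {3,4}; column 4 has {1,4,5} → 2.
Cell (r4,c2): row 4 is empty so far; column 2 has {1,2,3,4} → 5.
Cell (r4,c4): row 4 has {5}; column 4 has {1,2,4,5} → 3.
Cell (r5,c5): row 5 has {1,4,5}; column 5 has {3} → 2.
Cell (r1,c1): row 1 has {2,3,4}; column 1 has {5} → 1.
Cell (r1,c5): row 1 has {1,2,3,4}; column 5 has {2,3} → 5.
Cell (r2,c1): row 2 has {3,4,5}; column 1 has {1,5} → 2.
Cell (r2,c3): row 2 has {2,3,4,5}; column 3 has {4} → 1.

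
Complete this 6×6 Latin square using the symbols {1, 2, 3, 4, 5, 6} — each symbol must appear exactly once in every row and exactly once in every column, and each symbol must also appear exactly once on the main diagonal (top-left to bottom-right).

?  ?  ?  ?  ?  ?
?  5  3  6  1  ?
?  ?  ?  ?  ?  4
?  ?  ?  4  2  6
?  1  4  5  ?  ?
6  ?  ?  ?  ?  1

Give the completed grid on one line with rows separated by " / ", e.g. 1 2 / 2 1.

3 2 6 1 4 5 / 4 5 3 6 1 2 / 1 6 2 3 5 4 / 5 3 1 4 2 6 / 2 1 4 5 6 3 / 6 4 5 2 3 1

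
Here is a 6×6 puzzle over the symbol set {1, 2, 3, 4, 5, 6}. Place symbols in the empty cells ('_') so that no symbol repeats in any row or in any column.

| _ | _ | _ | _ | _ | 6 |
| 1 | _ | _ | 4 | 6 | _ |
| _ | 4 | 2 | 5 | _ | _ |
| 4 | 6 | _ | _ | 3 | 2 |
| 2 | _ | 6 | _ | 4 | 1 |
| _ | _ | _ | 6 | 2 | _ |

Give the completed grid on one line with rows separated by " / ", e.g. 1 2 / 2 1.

Cell (r3,c5): row 3 has {2,4,5}; column 5 has {2,3,4,6} → 1.
Cell (r3,c6): row 3 has {1,2,4,5}; column 6 has {1,2,6} → 3.
Cell (r4,c4): row 4 has {2,3,4,6}; column 4 has {4,5,6} → 1.
Cell (r5,c4): row 5 has {1,2,4,6}; column 4 has {1,4,5,6} → 3.
Cell (r1,c4): row 1 has {6}; column 4 has {1,3,4,5,6} → 2.
Cell (r1,c5): row 1 has {2,6}; column 5 has {1,2,3,4,6} → 5.
Cell (r2,c6): row 2 has {1,4,6}; column 6 has {1,2,3,6} → 5.
Cell (r3,c1): row 3 has {1,2,3,4,5}; column 1 has {1,2,4} → 6.
Cell (r4,c3): row 4 has {1,2,3,4,6}; column 3 has {2,6} → 5.
Cell (r5,c2): row 5 has {1,2,3,4,6}; column 2 has {4,6} → 5.
Cell (r6,c6): row 6 has {2,6}; column 6 has {1,2,3,5,6} → 4.
Cell (r1,c1): row 1 has {2,5,6}; column 1 has {1,2,4,6} → 3.
Cell (r1,c2): row 1 has {2,3,5,6}; column 2 has {4,5,6} → 1.
Cell (r1,c3): row 1 has {1,2,3,5,6}; column 3 has {2,5,6} → 4.
Cell (r2,c3): row 2 has {1,4,5,6}; column 3 has {2,4,5,6} → 3.
Cell (r6,c1): row 6 has {2,4,6}; column 1 has {1,2,3,4,6} → 5.
Cell (r6,c2): row 6 has {2,4,5,6}; column 2 has {1,4,5,6} → 3.
Cell (r6,c3): row 6 has {2,3,4,5,6}; column 3 has {2,3,4,5,6} → 1.
Cell (r2,c2): row 2 has {1,3,4,5,6}; column 2 has {1,3,4,5,6} → 2.

3 1 4 2 5 6 / 1 2 3 4 6 5 / 6 4 2 5 1 3 / 4 6 5 1 3 2 / 2 5 6 3 4 1 / 5 3 1 6 2 4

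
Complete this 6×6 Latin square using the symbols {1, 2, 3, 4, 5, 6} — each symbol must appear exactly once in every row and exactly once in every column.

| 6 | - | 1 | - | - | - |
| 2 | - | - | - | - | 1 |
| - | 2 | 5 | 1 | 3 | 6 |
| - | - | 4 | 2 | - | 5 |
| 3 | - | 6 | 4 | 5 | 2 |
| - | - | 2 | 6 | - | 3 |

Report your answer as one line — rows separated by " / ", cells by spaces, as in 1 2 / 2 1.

6 5 1 3 2 4 / 2 6 3 5 4 1 / 4 2 5 1 3 6 / 1 3 4 2 6 5 / 3 1 6 4 5 2 / 5 4 2 6 1 3

At row 1, column 6: row 1 has {1,6}; column 6 has {1,2,3,5,6}; that leaves 4.
At row 2, column 3: row 2 has {1,2}; column 3 has {1,2,4,5,6}; that leaves 3.
At row 2, column 4: row 2 has {1,2,3}; column 4 has {1,2,4,6}; that leaves 5.
At row 3, column 1: row 3 has {1,2,3,5,6}; column 1 has {2,3,6}; that leaves 4.
At row 4, column 1: row 4 has {2,4,5}; column 1 has {2,3,4,6}; that leaves 1.
At row 4, column 5: row 4 has {1,2,4,5}; column 5 has {3,5}; that leaves 6.
At row 5, column 2: row 5 has {2,3,4,5,6}; column 2 has {2}; that leaves 1.
At row 6, column 1: row 6 has {2,3,6}; column 1 has {1,2,3,4,6}; that leaves 5.
At row 6, column 2: row 6 has {2,3,5,6}; column 2 has {1,2}; that leaves 4.
At row 6, column 5: row 6 has {2,3,4,5,6}; column 5 has {3,5,6}; that leaves 1.
At row 1, column 4: row 1 has {1,4,6}; column 4 has {1,2,4,5,6}; that leaves 3.
At row 1, column 5: row 1 has {1,3,4,6}; column 5 has {1,3,5,6}; that leaves 2.
At row 2, column 2: row 2 has {1,2,3,5}; column 2 has {1,2,4}; that leaves 6.
At row 2, column 5: row 2 has {1,2,3,5,6}; column 5 has {1,2,3,5,6}; that leaves 4.
At row 4, column 2: row 4 has {1,2,4,5,6}; column 2 has {1,2,4,6}; that leaves 3.
At row 1, column 2: row 1 has {1,2,3,4,6}; column 2 has {1,2,3,4,6}; that leaves 5.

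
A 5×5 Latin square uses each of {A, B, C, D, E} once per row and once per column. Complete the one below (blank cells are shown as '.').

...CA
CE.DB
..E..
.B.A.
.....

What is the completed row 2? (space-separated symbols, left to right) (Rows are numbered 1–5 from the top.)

C E A D B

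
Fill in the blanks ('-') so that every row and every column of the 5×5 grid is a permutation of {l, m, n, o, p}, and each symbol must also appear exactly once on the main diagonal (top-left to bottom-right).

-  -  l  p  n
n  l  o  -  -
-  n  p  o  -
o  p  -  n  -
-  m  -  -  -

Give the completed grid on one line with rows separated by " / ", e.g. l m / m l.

At row 1, column 1: row 1 has {l,n,p}; column 1 has {n,o}; the diagonal has {l,n,p}; that leaves m.
At row 1, column 2: row 1 has {l,m,n,p}; column 2 has {l,m,n,p}; that leaves o.
At row 2, column 4: row 2 has {l,n,o}; column 4 has {n,o,p}; that leaves m.
At row 2, column 5: row 2 has {l,m,n,o}; column 5 has {n}; that leaves p.
At row 3, column 1: row 3 has {n,o,p}; column 1 has {m,n,o}; that leaves l.
At row 3, column 5: row 3 has {l,n,o,p}; column 5 has {n,p}; that leaves m.
At row 4, column 3: row 4 has {n,o,p}; column 3 has {l,o,p}; that leaves m.
At row 4, column 5: row 4 has {m,n,o,p}; column 5 has {m,n,p}; that leaves l.
At row 5, column 1: row 5 has {m}; column 1 has {l,m,n,o}; that leaves p.
At row 5, column 3: row 5 has {m,p}; column 3 has {l,m,o,p}; that leaves n.
At row 5, column 4: row 5 has {m,n,p}; column 4 has {m,n,o,p}; that leaves l.
At row 5, column 5: row 5 has {l,m,n,p}; column 5 has {l,m,n,p}; the diagonal has {l,m,n,p}; that leaves o.

m o l p n / n l o m p / l n p o m / o p m n l / p m n l o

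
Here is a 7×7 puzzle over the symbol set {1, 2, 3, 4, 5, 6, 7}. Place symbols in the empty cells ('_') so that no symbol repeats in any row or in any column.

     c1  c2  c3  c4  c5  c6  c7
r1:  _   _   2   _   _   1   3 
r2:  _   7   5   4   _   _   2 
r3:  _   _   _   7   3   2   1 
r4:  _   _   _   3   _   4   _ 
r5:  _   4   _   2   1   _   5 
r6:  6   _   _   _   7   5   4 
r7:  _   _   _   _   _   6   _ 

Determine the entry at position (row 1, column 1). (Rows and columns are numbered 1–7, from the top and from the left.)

row 2 has {2,4,5,7}; column 5 has {1,3,7} — only 6 is left for (r2,c5).
row 2 has {2,4,5,6,7}; column 6 has {1,2,4,5,6} — only 3 is left for (r2,c6).
row 5 has {1,2,4,5}; column 6 has {1,2,3,4,5,6} — only 7 is left for (r5,c6).
row 6 has {4,5,6,7}; column 4 has {2,3,4,7} — only 1 is left for (r6,c4).
row 7 has {6}; column 4 has {1,2,3,4,7} — only 5 is left for (r7,c4).
row 7 has {5,6}; column 7 has {1,2,3,4,5} — only 7 is left for (r7,c7).
row 1 has {1,2,3}; column 4 has {1,2,3,4,5,7} — only 6 is left for (r1,c4).
row 2 has {2,3,4,5,6,7}; column 1 has {6} — only 1 is left for (r2,c1).
row 4 has {3,4}; column 7 has {1,2,3,4,5,7} — only 6 is left for (r4,c7).
row 5 has {1,2,4,5,7}; column 1 has {1,6} — only 3 is left for (r5,c1).
row 5 has {1,2,3,4,5,7}; column 3 has {2,5} — only 6 is left for (r5,c3).
row 6 has {1,4,5,6,7}; column 3 has {2,5,6} — only 3 is left for (r6,c3).
row 1 has {1,2,3,6}; column 2 has {4,7} — only 5 is left for (r1,c2).
row 1 has {1,2,3,5,6}; column 5 has {1,3,6,7} — only 4 is left for (r1,c5).
row 3 has {1,2,3,7}; column 2 has {4,5,7} — only 6 is left for (r3,c2).
row 3 has {1,2,3,6,7}; column 3 has {2,3,5,6} — only 4 is left for (r3,c3).
row 6 has {1,3,4,5,6,7}; column 2 has {4,5,6,7} — only 2 is left for (r6,c2).
row 7 has {5,6,7}; column 3 has {2,3,4,5,6} — only 1 is left for (r7,c3).
row 7 has {1,5,6,7}; column 5 has {1,3,4,6,7} — only 2 is left for (r7,c5).
row 1 has {1,2,3,4,5,6}; column 1 has {1,3,6} — only 7 is left for (r1,c1).

7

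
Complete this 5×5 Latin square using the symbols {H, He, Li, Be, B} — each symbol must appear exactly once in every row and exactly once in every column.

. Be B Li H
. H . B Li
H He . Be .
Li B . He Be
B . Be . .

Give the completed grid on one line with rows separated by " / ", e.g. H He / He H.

Cell (r1,c1): row 1 has {H,Li,Be,B}; column 1 has {H,Li,B} → He.
Cell (r2,c1): row 2 has {H,Li,B}; column 1 has {H,He,Li,B} → Be.
Cell (r2,c3): row 2 has {H,Li,Be,B}; column 3 has {Be,B} → He.
Cell (r3,c3): row 3 has {H,He,Be}; column 3 has {He,Be,B} → Li.
Cell (r3,c5): row 3 has {H,He,Li,Be}; column 5 has {H,Li,Be} → B.
Cell (r4,c3): row 4 has {He,Li,Be,B}; column 3 has {He,Li,Be,B} → H.
Cell (r5,c2): row 5 has {Be,B}; column 2 has {H,He,Be,B} → Li.
Cell (r5,c4): row 5 has {Li,Be,B}; column 4 has {He,Li,Be,B} → H.
Cell (r5,c5): row 5 has {H,Li,Be,B}; column 5 has {H,Li,Be,B} → He.

He Be B Li H / Be H He B Li / H He Li Be B / Li B H He Be / B Li Be H He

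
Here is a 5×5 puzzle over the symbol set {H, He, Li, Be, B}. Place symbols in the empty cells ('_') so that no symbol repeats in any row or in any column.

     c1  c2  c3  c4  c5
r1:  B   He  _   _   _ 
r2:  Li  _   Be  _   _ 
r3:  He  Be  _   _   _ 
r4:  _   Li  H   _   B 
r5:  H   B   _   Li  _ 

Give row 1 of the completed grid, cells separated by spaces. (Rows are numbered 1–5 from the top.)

Cell (r1,c3): row 1 has {He,B}; column 3 has {H,Be} → Li.
Cell (r2,c2): row 2 has {Li,Be}; column 2 has {He,Li,Be,B} → H.
Cell (r2,c5): row 2 has {H,Li,Be}; column 5 has {B} → He.
Cell (r3,c3): row 3 has {He,Be}; column 3 has {H,Li,Be} → B.
Cell (r3,c4): row 3 has {He,Be,B}; column 4 has {Li} → H.
Cell (r3,c5): row 3 has {H,He,Be,B}; column 5 has {He,B} → Li.
Cell (r4,c1): row 4 has {H,Li,B}; column 1 has {H,He,Li,B} → Be.
Cell (r4,c4): row 4 has {H,Li,Be,B}; column 4 has {H,Li} → He.
Cell (r5,c3): row 5 has {H,Li,B}; column 3 has {H,Li,Be,B} → He.
Cell (r5,c5): row 5 has {H,He,Li,B}; column 5 has {He,Li,B} → Be.
Cell (r1,c4): row 1 has {He,Li,B}; column 4 has {H,He,Li} → Be.
Cell (r1,c5): row 1 has {He,Li,Be,B}; column 5 has {He,Li,Be,B} → H.

B He Li Be H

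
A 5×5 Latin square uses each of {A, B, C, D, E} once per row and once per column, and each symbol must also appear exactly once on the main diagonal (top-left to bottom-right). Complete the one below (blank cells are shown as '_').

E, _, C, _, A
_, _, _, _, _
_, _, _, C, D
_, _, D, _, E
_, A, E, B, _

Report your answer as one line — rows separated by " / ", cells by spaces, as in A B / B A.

E B C D A / C D A E B / A E B C D / B C D A E / D A E B C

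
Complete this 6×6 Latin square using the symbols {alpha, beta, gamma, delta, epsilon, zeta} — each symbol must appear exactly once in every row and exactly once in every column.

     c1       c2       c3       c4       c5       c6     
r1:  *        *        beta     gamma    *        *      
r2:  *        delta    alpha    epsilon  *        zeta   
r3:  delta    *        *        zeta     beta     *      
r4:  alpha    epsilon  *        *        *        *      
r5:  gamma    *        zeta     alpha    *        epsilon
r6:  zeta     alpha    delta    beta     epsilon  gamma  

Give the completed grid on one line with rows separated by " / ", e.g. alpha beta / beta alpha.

epsilon zeta beta gamma alpha delta / beta delta alpha epsilon gamma zeta / delta gamma epsilon zeta beta alpha / alpha epsilon gamma delta zeta beta / gamma beta zeta alpha delta epsilon / zeta alpha delta beta epsilon gamma

(r1,c1) = epsilon
(r1,c2) = zeta
(r2,c1) = beta
(r2,c5) = gamma
(r3,c2) = gamma
(r3,c3) = epsilon
(r3,c6) = alpha
(r4,c3) = gamma
(r4,c4) = delta
(r4,c5) = zeta
(r4,c6) = beta
(r5,c2) = beta
(r5,c5) = delta
(r1,c5) = alpha
(r1,c6) = delta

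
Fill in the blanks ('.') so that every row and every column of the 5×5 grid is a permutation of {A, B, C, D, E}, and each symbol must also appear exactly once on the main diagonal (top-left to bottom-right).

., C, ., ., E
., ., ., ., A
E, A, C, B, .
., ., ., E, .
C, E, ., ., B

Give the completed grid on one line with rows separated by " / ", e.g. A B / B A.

(r2,c2) = D
(r2,c4) = C
(r3,c5) = D
(r4,c2) = B
(r4,c5) = C
(r1,c1) = A
(r1,c4) = D
(r2,c1) = B
(r2,c3) = E
(r4,c1) = D
(r4,c3) = A
(r5,c3) = D
(r5,c4) = A
(r1,c3) = B

A C B D E / B D E C A / E A C B D / D B A E C / C E D A B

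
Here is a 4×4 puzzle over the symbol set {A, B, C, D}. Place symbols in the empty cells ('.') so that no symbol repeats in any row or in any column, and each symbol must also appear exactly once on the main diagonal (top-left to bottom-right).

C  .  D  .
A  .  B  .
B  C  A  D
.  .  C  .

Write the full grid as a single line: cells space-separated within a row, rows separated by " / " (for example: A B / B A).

At row 2, column 2: row 2 has {A,B}; column 2 has {C}; the diagonal has {A,C}; that leaves D.
At row 2, column 4: row 2 has {A,B,D}; column 4 has {D}; that leaves C.
At row 4, column 1: row 4 has {C}; column 1 has {A,B,C}; that leaves D.
At row 4, column 4: row 4 has {C,D}; column 4 has {C,D}; the diagonal has {A,C,D}; that leaves B.
At row 1, column 4: row 1 has {C,D}; column 4 has {B,C,D}; that leaves A.
At row 4, column 2: row 4 has {B,C,D}; column 2 has {C,D}; that leaves A.
At row 1, column 2: row 1 has {A,C,D}; column 2 has {A,C,D}; that leaves B.

C B D A / A D B C / B C A D / D A C B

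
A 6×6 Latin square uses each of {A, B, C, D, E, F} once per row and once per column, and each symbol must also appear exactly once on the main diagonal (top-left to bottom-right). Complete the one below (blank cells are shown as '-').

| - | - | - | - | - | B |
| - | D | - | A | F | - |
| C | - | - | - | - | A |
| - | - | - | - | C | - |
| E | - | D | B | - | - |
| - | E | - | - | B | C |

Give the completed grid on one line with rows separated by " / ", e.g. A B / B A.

F A E C D B / B D C A F E / C F B D E A / A B F E C D / E C D B A F / D E A F B C

(r2,c1): row 2 has {A,D,F}; column 1 has {C,E}, so it must be B.
(r2,c6): row 2 has {A,B,D,F}; column 6 has {A,B,C}, so it must be E.
(r5,c5): row 5 has {B,D,E}; column 5 has {B,C,F}; the diagonal has {C,D}, so it must be A.
(r5,c6): row 5 has {A,B,D,E}; column 6 has {A,B,C,E}, so it must be F.
(r1,c1): row 1 has {B}; column 1 has {B,C,E}; the diagonal has {A,C,D}, so it must be F.
(r2,c3): row 2 has {A,B,D,E,F}; column 3 has {D}, so it must be C.
(r4,c4): row 4 has {C}; column 4 has {A,B}; the diagonal has {A,C,D,F}, so it must be E.
(r4,c6): row 4 has {C,E}; column 6 has {A,B,C,E,F}, so it must be D.
(r5,c2): row 5 has {A,B,D,E,F}; column 2 has {D,E}, so it must be C.
(r1,c2): row 1 has {B,F}; column 2 has {C,D,E}, so it must be A.
(r1,c3): row 1 has {A,B,F}; column 3 has {C,D}, so it must be E.
(r1,c5): row 1 has {A,B,E,F}; column 5 has {A,B,C,F}, so it must be D.
(r3,c3): row 3 has {A,C}; column 3 has {C,D,E}; the diagonal has {A,C,D,E,F}, so it must be B.
(r3,c5): row 3 has {A,B,C}; column 5 has {A,B,C,D,F}, so it must be E.
(r4,c1): row 4 has {C,D,E}; column 1 has {B,C,E,F}, so it must be A.
(r4,c3): row 4 has {A,C,D,E}; column 3 has {B,C,D,E}, so it must be F.
(r6,c1): row 6 has {B,C,E}; column 1 has {A,B,C,E,F}, so it must be D.
(r6,c3): row 6 has {B,C,D,E}; column 3 has {B,C,D,E,F}, so it must be A.
(r6,c4): row 6 has {A,B,C,D,E}; column 4 has {A,B,E}, so it must be F.
(r1,c4): row 1 has {A,B,D,E,F}; column 4 has {A,B,E,F}, so it must be C.
(r3,c2): row 3 has {A,B,C,E}; column 2 has {A,C,D,E}, so it must be F.
(r3,c4): row 3 has {A,B,C,E,F}; column 4 has {A,B,C,E,F}, so it must be D.
(r4,c2): row 4 has {A,C,D,E,F}; column 2 has {A,C,D,E,F}, so it must be B.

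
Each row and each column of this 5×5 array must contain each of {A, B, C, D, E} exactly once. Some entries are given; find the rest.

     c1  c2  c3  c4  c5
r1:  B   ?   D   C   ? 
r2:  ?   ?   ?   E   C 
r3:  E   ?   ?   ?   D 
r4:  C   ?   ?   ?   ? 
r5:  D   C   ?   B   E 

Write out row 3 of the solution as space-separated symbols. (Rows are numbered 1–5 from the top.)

(r1,c5) = A
(r2,c1) = A
(r2,c3) = B
(r3,c4) = A
(r4,c4) = D
(r4,c5) = B
(r5,c3) = A
(r1,c2) = E
(r2,c2) = D
(r3,c2) = B
(r3,c3) = C

E B C A D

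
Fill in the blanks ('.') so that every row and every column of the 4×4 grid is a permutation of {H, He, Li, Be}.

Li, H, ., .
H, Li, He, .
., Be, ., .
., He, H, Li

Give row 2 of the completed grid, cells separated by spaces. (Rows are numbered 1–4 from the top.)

Cell (r1,c3): row 1 has {H,Li}; column 3 has {H,He} → Be.
Cell (r1,c4): row 1 has {H,Li,Be}; column 4 has {Li} → He.
Cell (r2,c4): row 2 has {H,He,Li}; column 4 has {He,Li} → Be.

H Li He Be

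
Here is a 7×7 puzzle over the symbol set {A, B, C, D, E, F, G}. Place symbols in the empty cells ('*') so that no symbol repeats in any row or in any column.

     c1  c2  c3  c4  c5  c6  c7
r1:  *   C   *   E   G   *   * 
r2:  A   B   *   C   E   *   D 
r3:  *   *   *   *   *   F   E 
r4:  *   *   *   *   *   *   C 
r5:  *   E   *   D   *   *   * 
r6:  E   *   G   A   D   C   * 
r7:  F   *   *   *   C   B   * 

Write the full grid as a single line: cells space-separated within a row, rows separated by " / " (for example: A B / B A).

B C A E G D F / A B F C E G D / D G C B A F E / G A D F B E C / C E B D F A G / E F G A D C B / F D E G C B A

(r2,c3) = F
(r2,c6) = G
(r5,c6) = A
(r6,c2) = F
(r6,c7) = B
(r7,c4) = G
(r7,c7) = A
(r1,c6) = D
(r1,c7) = F
(r3,c4) = B
(r3,c5) = A
(r4,c4) = F
(r4,c5) = B
(r4,c6) = E
(r5,c5) = F
(r5,c7) = G
(r7,c2) = D
(r7,c3) = E
(r1,c1) = B
(r1,c3) = A
(r3,c2) = G
(r4,c2) = A
(r4,c3) = D
(r5,c1) = C
(r5,c3) = B
(r3,c1) = D
(r3,c3) = C
(r4,c1) = G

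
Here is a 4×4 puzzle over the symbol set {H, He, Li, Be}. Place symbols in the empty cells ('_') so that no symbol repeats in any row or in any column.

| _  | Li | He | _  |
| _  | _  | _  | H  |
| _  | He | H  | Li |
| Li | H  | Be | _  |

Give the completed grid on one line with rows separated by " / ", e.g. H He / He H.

At row 1, column 4: row 1 has {He,Li}; column 4 has {H,Li}; that leaves Be.
At row 2, column 2: row 2 has {H}; column 2 has {H,He,Li}; that leaves Be.
At row 2, column 3: row 2 has {H,Be}; column 3 has {H,He,Be}; that leaves Li.
At row 3, column 1: row 3 has {H,He,Li}; column 1 has {Li}; that leaves Be.
At row 4, column 4: row 4 has {H,Li,Be}; column 4 has {H,Li,Be}; that leaves He.
At row 1, column 1: row 1 has {He,Li,Be}; column 1 has {Li,Be}; that leaves H.
At row 2, column 1: row 2 has {H,Li,Be}; column 1 has {H,Li,Be}; that leaves He.

H Li He Be / He Be Li H / Be He H Li / Li H Be He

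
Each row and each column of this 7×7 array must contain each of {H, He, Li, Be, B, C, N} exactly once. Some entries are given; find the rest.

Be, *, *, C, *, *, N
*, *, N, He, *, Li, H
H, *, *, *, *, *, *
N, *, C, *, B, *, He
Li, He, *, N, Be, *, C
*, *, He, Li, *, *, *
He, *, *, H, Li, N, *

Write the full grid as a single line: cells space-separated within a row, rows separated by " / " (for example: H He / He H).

Be B Li C H He N / B Be N He C Li H / H N Be B He C Li / N Li C Be B H He / Li He H N Be B C / C H He Li N Be B / He C B H Li N Be

(r2,c5) = C
(r4,c4) = Be
(r4,c6) = H
(r5,c6) = B
(r1,c6) = He
(r2,c1) = B
(r2,c2) = Be
(r3,c4) = B
(r4,c2) = Li
(r5,c3) = H
(r6,c1) = C
(r6,c6) = Be
(r6,c7) = B
(r7,c7) = Be
(r1,c5) = H
(r3,c6) = C
(r3,c7) = Li
(r6,c5) = N
(r7,c3) = B
(r1,c2) = B
(r1,c3) = Li
(r3,c2) = N
(r3,c3) = Be
(r3,c5) = He
(r6,c2) = H
(r7,c2) = C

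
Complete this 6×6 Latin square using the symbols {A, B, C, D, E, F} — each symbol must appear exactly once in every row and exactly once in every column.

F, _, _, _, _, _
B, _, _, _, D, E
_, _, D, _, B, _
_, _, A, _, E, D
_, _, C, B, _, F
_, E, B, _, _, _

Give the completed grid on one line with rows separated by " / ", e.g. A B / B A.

(r1,c3): row 1 has {F}; column 3 has {A,B,C,D}, so it must be E.
(r2,c3): row 2 has {B,D,E}; column 3 has {A,B,C,D,E}, so it must be F.
(r4,c1): row 4 has {A,D,E}; column 1 has {B,F}, so it must be C.
(r4,c4): row 4 has {A,C,D,E}; column 4 has {B}, so it must be F.
(r5,c5): row 5 has {B,C,F}; column 5 has {B,D,E}, so it must be A.
(r1,c5): row 1 has {E,F}; column 5 has {A,B,D,E}, so it must be C.
(r4,c2): row 4 has {A,C,D,E,F}; column 2 has {E}, so it must be B.
(r5,c2): row 5 has {A,B,C,F}; column 2 has {B,E}, so it must be D.
(r6,c5): row 6 has {B,E}; column 5 has {A,B,C,D,E}, so it must be F.
(r1,c2): row 1 has {C,E,F}; column 2 has {B,D,E}, so it must be A.
(r1,c4): row 1 has {A,C,E,F}; column 4 has {B,F}, so it must be D.
(r1,c6): row 1 has {A,C,D,E,F}; column 6 has {D,E,F}, so it must be B.
(r2,c2): row 2 has {B,D,E,F}; column 2 has {A,B,D,E}, so it must be C.
(r2,c4): row 2 has {B,C,D,E,F}; column 4 has {B,D,F}, so it must be A.
(r3,c2): row 3 has {B,D}; column 2 has {A,B,C,D,E}, so it must be F.
(r5,c1): row 5 has {A,B,C,D,F}; column 1 has {B,C,F}, so it must be E.
(r6,c4): row 6 has {B,E,F}; column 4 has {A,B,D,F}, so it must be C.
(r6,c6): row 6 has {B,C,E,F}; column 6 has {B,D,E,F}, so it must be A.
(r3,c1): row 3 has {B,D,F}; column 1 has {B,C,E,F}, so it must be A.
(r3,c4): row 3 has {A,B,D,F}; column 4 has {A,B,C,D,F}, so it must be E.
(r3,c6): row 3 has {A,B,D,E,F}; column 6 has {A,B,D,E,F}, so it must be C.
(r6,c1): row 6 has {A,B,C,E,F}; column 1 has {A,B,C,E,F}, so it must be D.

F A E D C B / B C F A D E / A F D E B C / C B A F E D / E D C B A F / D E B C F A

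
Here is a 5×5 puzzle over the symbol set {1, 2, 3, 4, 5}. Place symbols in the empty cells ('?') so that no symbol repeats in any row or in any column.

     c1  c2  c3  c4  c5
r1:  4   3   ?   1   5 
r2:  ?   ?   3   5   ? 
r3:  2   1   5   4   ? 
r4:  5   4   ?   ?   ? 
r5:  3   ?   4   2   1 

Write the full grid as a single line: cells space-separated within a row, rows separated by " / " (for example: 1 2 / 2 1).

4 3 2 1 5 / 1 2 3 5 4 / 2 1 5 4 3 / 5 4 1 3 2 / 3 5 4 2 1

row 1 has {1,3,4,5}; column 3 has {3,4,5} — only 2 is left for (r1,c3).
row 2 has {3,5}; column 1 has {2,3,4,5} — only 1 is left for (r2,c1).
row 2 has {1,3,5}; column 2 has {1,3,4} — only 2 is left for (r2,c2).
row 2 has {1,2,3,5}; column 5 has {1,5} — only 4 is left for (r2,c5).
row 3 has {1,2,4,5}; column 5 has {1,4,5} — only 3 is left for (r3,c5).
row 4 has {4,5}; column 3 has {2,3,4,5} — only 1 is left for (r4,c3).
row 4 has {1,4,5}; column 4 has {1,2,4,5} — only 3 is left for (r4,c4).
row 4 has {1,3,4,5}; column 5 has {1,3,4,5} — only 2 is left for (r4,c5).
row 5 has {1,2,3,4}; column 2 has {1,2,3,4} — only 5 is left for (r5,c2).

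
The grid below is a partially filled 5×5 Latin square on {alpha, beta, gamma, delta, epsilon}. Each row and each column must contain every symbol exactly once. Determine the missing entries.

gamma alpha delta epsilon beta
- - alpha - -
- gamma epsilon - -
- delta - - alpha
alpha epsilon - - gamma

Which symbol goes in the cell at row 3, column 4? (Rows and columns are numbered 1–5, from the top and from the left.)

alpha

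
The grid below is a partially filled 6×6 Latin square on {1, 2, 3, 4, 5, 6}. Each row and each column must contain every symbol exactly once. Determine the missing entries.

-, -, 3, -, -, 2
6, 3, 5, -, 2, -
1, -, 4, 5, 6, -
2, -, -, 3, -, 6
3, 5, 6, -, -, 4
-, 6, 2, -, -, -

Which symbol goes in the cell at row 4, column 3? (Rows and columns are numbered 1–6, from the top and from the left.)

1

(r2,c6) = 1
(r3,c2) = 2
(r3,c6) = 3
(r4,c3) = 1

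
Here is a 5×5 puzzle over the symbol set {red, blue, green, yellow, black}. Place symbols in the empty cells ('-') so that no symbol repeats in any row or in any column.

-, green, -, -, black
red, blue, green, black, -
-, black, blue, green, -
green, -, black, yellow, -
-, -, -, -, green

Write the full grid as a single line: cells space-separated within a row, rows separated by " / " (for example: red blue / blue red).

blue green yellow red black / red blue green black yellow / yellow black blue green red / green red black yellow blue / black yellow red blue green

At row 2, column 5: row 2 has {red,blue,green,black}; column 5 has {green,black}; that leaves yellow.
At row 3, column 1: row 3 has {blue,green,black}; column 1 has {red,green}; that leaves yellow.
At row 3, column 5: row 3 has {blue,green,yellow,black}; column 5 has {green,yellow,black}; that leaves red.
At row 4, column 2: row 4 has {green,yellow,black}; column 2 has {blue,green,black}; that leaves red.
At row 4, column 5: row 4 has {red,green,yellow,black}; column 5 has {red,green,yellow,black}; that leaves blue.
At row 5, column 2: row 5 has {green}; column 2 has {red,blue,green,black}; that leaves yellow.
At row 5, column 3: row 5 has {green,yellow}; column 3 has {blue,green,black}; that leaves red.
At row 5, column 4: row 5 has {red,green,yellow}; column 4 has {green,yellow,black}; that leaves blue.
At row 1, column 1: row 1 has {green,black}; column 1 has {red,green,yellow}; that leaves blue.
At row 1, column 3: row 1 has {blue,green,black}; column 3 has {red,blue,green,black}; that leaves yellow.
At row 1, column 4: row 1 has {blue,green,yellow,black}; column 4 has {blue,green,yellow,black}; that leaves red.
At row 5, column 1: row 5 has {red,blue,green,yellow}; column 1 has {red,blue,green,yellow}; that leaves black.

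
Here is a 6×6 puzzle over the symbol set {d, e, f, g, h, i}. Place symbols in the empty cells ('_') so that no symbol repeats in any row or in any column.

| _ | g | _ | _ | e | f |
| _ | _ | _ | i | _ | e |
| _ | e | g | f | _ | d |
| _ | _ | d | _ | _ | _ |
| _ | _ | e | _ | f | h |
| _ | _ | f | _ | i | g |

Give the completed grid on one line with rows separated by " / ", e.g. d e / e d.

(r2,c3) = h
(r3,c5) = h
(r4,c5) = g
(r4,c6) = i
(r1,c3) = i
(r2,c5) = d
(r3,c1) = i
(r2,c2) = f
(r4,c2) = h
(r4,c4) = e
(r6,c2) = d
(r6,c4) = h
(r1,c4) = d
(r2,c1) = g
(r4,c1) = f
(r5,c1) = d
(r5,c2) = i
(r5,c4) = g
(r6,c1) = e
(r1,c1) = h

h g i d e f / g f h i d e / i e g f h d / f h d e g i / d i e g f h / e d f h i g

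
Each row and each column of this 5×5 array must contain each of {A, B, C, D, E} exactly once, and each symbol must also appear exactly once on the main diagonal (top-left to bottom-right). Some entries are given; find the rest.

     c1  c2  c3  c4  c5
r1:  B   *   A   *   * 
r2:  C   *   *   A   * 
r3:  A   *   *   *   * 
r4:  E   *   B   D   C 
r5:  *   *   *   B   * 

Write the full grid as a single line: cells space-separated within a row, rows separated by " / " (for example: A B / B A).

(r2,c2) = E
(r2,c3) = D
(r2,c5) = B
(r3,c3) = C
(r3,c4) = E
(r3,c5) = D
(r4,c2) = A
(r5,c1) = D
(r5,c2) = C
(r5,c3) = E
(r5,c5) = A
(r1,c2) = D
(r1,c4) = C
(r1,c5) = E
(r3,c2) = B

B D A C E / C E D A B / A B C E D / E A B D C / D C E B A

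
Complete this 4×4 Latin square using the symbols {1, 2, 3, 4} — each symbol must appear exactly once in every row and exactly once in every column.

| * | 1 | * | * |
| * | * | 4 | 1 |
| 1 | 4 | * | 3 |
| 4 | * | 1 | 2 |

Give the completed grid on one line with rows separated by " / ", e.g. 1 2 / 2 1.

2 1 3 4 / 3 2 4 1 / 1 4 2 3 / 4 3 1 2

row 1 has {1}; column 4 has {1,2,3} — only 4 is left for (r1,c4).
row 3 has {1,3,4}; column 3 has {1,4} — only 2 is left for (r3,c3).
row 4 has {1,2,4}; column 2 has {1,4} — only 3 is left for (r4,c2).
row 1 has {1,4}; column 3 has {1,2,4} — only 3 is left for (r1,c3).
row 2 has {1,4}; column 2 has {1,3,4} — only 2 is left for (r2,c2).
row 1 has {1,3,4}; column 1 has {1,4} — only 2 is left for (r1,c1).
row 2 has {1,2,4}; column 1 has {1,2,4} — only 3 is left for (r2,c1).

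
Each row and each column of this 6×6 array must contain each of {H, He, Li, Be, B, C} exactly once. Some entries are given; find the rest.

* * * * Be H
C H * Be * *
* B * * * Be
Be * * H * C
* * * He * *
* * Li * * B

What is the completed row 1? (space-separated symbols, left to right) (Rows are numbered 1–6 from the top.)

Li He C B Be H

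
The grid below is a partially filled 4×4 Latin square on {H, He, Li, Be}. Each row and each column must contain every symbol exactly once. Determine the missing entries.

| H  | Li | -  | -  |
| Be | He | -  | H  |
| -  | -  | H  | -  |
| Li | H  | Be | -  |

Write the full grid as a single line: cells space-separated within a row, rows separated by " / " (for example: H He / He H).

H Li He Be / Be He Li H / He Be H Li / Li H Be He

(r1,c3) = He
(r1,c4) = Be
(r2,c3) = Li
(r3,c1) = He
(r3,c2) = Be
(r3,c4) = Li
(r4,c4) = He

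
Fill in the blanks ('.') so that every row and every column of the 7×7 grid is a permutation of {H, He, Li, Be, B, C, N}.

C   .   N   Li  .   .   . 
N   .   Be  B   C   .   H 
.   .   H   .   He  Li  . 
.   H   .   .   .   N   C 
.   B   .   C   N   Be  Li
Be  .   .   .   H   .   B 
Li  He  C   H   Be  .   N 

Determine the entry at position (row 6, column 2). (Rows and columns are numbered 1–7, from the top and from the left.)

(r1,c2) = Be
(r1,c5) = B
(r1,c7) = He
(r2,c2) = Li
(r2,c6) = He
(r3,c1) = B
(r3,c7) = Be
(r4,c1) = He
(r4,c4) = Be
(r4,c5) = Li
(r5,c1) = H
(r5,c3) = He
(r6,c3) = Li
(r6,c6) = C
(r7,c6) = B
(r1,c6) = H
(r3,c4) = N
(r4,c3) = B
(r6,c2) = N

N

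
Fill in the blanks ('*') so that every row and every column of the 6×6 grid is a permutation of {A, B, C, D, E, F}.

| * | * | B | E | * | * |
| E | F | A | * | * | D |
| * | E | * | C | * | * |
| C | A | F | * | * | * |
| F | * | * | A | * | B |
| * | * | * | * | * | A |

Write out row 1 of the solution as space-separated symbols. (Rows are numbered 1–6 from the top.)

A D B E F C

(r2,c4) = B
(r2,c5) = C
(r3,c3) = D
(r3,c6) = F
(r4,c4) = D
(r4,c6) = E
(r6,c4) = F
(r1,c6) = C
(r4,c5) = B
(r1,c2) = D
(r3,c5) = A
(r5,c2) = C
(r5,c3) = E
(r5,c5) = D
(r6,c2) = B
(r6,c3) = C
(r6,c5) = E
(r1,c1) = A
(r1,c5) = F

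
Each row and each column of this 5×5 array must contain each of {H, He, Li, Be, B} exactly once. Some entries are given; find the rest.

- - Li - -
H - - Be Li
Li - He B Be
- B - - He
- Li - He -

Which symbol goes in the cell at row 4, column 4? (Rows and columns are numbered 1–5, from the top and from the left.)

Li

(r1,c4): row 1 has {Li}; column 4 has {He,Be,B}, so it must be H.
(r1,c5): row 1 has {H,Li}; column 5 has {He,Li,Be}, so it must be B.
(r2,c2): row 2 has {H,Li,Be}; column 2 has {Li,B}, so it must be He.
(r2,c3): row 2 has {H,He,Li,Be}; column 3 has {He,Li}, so it must be B.
(r3,c2): row 3 has {He,Li,Be,B}; column 2 has {He,Li,B}, so it must be H.
(r4,c1): row 4 has {He,B}; column 1 has {H,Li}, so it must be Be.
(r4,c3): row 4 has {He,Be,B}; column 3 has {He,Li,B}, so it must be H.
(r4,c4): row 4 has {H,He,Be,B}; column 4 has {H,He,Be,B}, so it must be Li.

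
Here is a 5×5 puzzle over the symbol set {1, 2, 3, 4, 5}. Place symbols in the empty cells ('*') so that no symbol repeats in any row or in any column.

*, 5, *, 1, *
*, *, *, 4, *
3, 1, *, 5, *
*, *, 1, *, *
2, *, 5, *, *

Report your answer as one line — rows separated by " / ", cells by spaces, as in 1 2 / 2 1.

4 5 2 1 3 / 1 2 3 4 5 / 3 1 4 5 2 / 5 3 1 2 4 / 2 4 5 3 1

(r1,c1) = 4
(r4,c1) = 5
(r5,c4) = 3
(r2,c1) = 1
(r4,c4) = 2
(r5,c2) = 4
(r5,c5) = 1
(r4,c2) = 3
(r4,c5) = 4
(r2,c2) = 2
(r2,c3) = 3
(r2,c5) = 5
(r3,c5) = 2
(r1,c3) = 2
(r1,c5) = 3
(r3,c3) = 4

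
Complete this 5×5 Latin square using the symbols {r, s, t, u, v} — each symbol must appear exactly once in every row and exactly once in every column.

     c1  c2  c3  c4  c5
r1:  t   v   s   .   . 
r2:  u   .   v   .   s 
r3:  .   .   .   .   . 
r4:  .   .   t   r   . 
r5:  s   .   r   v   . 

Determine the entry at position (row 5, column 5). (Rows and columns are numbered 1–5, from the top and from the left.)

row 1 has {s,t,v}; column 4 has {r,v} — only u is left for (r1,c4).
row 1 has {s,t,u,v}; column 5 has {s} — only r is left for (r1,c5).
row 2 has {s,u,v}; column 4 has {r,u,v} — only t is left for (r2,c4).
row 3 is empty so far; column 3 has {r,s,t,v} — only u is left for (r3,c3).
row 3 has {u}; column 4 has {r,t,u,v} — only s is left for (r3,c4).
row 4 has {r,t}; column 1 has {s,t,u} — only v is left for (r4,c1).
row 4 has {r,t,v}; column 5 has {r,s} — only u is left for (r4,c5).
row 5 has {r,s,v}; column 5 has {r,s,u} — only t is left for (r5,c5).

t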